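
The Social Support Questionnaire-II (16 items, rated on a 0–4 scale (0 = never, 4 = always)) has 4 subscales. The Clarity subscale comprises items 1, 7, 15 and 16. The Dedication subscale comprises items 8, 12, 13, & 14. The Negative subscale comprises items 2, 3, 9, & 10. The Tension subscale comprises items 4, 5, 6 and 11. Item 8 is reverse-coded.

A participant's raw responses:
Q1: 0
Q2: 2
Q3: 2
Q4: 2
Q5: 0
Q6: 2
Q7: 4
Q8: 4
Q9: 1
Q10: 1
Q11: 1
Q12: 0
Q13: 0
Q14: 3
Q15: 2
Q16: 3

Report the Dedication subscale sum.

Dedication items: 8, 12, 13, 14.
Of these, item 8 is reverse-coded; reverse-coded value = 4 − response.
  item 8: 4 − 4 = 0
  item 12: 0
  item 13: 0
  item 14: 3
Sum = 0 + 0 + 0 + 3 = 3

3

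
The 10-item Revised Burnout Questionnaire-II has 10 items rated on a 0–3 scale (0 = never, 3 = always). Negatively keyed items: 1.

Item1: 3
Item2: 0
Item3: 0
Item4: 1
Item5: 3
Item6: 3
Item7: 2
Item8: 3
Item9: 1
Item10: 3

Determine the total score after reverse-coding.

Apply reverse scoring (reversed = (0+3) − raw = 3 − raw):
  item 1: 3 − 3 = 0
After reverse-coding: 0, 0, 0, 1, 3, 3, 2, 3, 1, 3
Total = 0 + 0 + 0 + 1 + 3 + 3 + 2 + 3 + 1 + 3 = 16

16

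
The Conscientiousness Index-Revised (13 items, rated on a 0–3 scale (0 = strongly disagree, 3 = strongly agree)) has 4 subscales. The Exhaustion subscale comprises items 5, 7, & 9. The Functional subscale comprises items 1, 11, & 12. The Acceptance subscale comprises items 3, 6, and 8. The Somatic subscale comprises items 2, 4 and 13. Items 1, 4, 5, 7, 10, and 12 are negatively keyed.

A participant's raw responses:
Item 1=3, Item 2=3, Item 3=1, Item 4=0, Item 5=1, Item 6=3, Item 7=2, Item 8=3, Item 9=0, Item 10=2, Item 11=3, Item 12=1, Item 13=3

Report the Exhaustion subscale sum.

Exhaustion items: 5, 7, 9.
Of these, items 5 and 7 are negatively keyed; on a 0–3 scale, reversed = 3 − raw.
  item 5: 3 − 1 = 2
  item 7: 3 − 2 = 1
  item 9: 0
Sum = 2 + 1 + 0 = 3

3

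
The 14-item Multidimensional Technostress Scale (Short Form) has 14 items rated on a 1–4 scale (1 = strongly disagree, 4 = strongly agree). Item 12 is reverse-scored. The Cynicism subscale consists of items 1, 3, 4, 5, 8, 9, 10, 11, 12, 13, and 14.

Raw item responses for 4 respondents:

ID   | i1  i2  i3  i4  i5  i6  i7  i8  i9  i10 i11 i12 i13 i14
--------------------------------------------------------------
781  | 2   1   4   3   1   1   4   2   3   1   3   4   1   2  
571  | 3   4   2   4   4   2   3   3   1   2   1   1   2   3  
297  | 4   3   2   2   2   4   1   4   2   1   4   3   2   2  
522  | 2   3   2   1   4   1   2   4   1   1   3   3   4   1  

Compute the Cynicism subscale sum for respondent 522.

Respondent 522 raw: 2, 3, 2, 1, 4, 1, 2, 4, 1, 1, 3, 3, 4, 1.
Cynicism items: 1, 3, 4, 5, 8, 9, 10, 11, 12, 13, 14.
Reverse-coded (on a 1–4 scale, reversed = 5 − raw):
  item 1: 2
  item 3: 2
  item 4: 1
  item 5: 4
  item 8: 4
  item 9: 1
  item 10: 1
  item 11: 3
  item 12: 5 − 3 = 2
  item 13: 4
  item 14: 1
Sum = 2 + 2 + 1 + 4 + 4 + 1 + 1 + 3 + 2 + 4 + 1 = 25

25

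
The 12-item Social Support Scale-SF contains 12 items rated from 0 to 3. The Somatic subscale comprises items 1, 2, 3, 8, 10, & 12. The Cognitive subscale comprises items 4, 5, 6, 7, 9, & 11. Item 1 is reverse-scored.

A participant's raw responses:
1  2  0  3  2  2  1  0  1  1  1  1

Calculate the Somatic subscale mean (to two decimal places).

1.00

Somatic items: 1, 2, 3, 8, 10, 12.
Of these, item 1 is reverse-scored; reverse-coded value = 3 − response.
  item 1: 3 − 1 = 2
  item 2: 2
  item 3: 0
  item 8: 0
  item 10: 1
  item 12: 1
Sum = 2 + 2 + 0 + 0 + 1 + 1 = 6
Mean = 6 / 6 = 1.00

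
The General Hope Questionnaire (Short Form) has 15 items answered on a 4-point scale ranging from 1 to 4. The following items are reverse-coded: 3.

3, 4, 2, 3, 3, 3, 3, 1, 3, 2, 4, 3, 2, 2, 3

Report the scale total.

42

Reverse-coded items (reverse-coded value = 5 − response):
  item 3: 5 − 2 = 3
Scored responses: 3, 4, 3, 3, 3, 3, 3, 1, 3, 2, 4, 3, 2, 2, 3
Total = 3 + 4 + 3 + 3 + 3 + 3 + 3 + 1 + 3 + 2 + 4 + 3 + 2 + 2 + 3 = 42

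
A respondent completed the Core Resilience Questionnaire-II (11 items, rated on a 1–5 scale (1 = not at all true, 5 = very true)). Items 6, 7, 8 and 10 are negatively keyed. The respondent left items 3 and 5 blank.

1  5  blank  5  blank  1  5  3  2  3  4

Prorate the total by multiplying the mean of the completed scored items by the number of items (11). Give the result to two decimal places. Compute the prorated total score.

Reverse-coded (reversed = (1+5) − raw = 6 − raw):
  item 6: 6 − 1 = 5
  item 7: 6 − 5 = 1
  item 8: 6 − 3 = 3
  item 10: 6 − 3 = 3
Completed scored items (9 of 11): 1, 5, 5, 5, 1, 3, 2, 3, 4; sum = 29.
Person mean = 29 / 9 ≈ 3.2222
Prorated total = (29 / 9) × 11 = 35.44 (to 2 dp)

35.44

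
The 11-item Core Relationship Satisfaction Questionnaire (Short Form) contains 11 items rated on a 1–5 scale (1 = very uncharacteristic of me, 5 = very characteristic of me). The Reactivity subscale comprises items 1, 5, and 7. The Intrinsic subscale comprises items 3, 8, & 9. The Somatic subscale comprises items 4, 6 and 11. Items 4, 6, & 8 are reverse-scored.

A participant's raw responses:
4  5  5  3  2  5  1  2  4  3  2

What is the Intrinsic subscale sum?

Intrinsic items: 3, 8, 9.
Of these, item 8 is reverse-scored; reversed = (1+5) − raw = 6 − raw.
  item 3: 5
  item 8: 6 − 2 = 4
  item 9: 4
Sum = 5 + 4 + 4 = 13

13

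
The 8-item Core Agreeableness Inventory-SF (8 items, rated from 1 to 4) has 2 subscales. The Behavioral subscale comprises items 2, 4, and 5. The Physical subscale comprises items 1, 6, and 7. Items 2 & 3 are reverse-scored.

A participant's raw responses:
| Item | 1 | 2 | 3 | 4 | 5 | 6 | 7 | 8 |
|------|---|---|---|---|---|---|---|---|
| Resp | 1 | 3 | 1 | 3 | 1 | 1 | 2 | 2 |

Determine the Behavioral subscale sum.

6

Behavioral items: 2, 4, 5.
Of these, item 2 is reverse-scored; reverse-coded value = 5 − response.
  item 2: 5 − 3 = 2
  item 4: 3
  item 5: 1
Sum = 2 + 3 + 1 = 6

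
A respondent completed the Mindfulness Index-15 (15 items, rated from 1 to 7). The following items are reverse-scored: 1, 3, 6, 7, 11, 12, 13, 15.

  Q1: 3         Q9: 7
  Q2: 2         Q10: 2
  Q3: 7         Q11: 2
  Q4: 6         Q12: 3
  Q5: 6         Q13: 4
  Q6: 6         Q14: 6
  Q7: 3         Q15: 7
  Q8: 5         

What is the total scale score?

63

Apply reverse scoring (reversed = (1+7) − raw = 8 − raw):
  item 1: 8 − 3 = 5
  item 3: 8 − 7 = 1
  item 6: 8 − 6 = 2
  item 7: 8 − 3 = 5
  item 11: 8 − 2 = 6
  item 12: 8 − 3 = 5
  item 13: 8 − 4 = 4
  item 15: 8 − 7 = 1
After reverse-coding: 5, 2, 1, 6, 6, 2, 5, 5, 7, 2, 6, 5, 4, 6, 1
Total = 5 + 2 + 1 + 6 + 6 + 2 + 5 + 5 + 7 + 2 + 6 + 5 + 4 + 6 + 1 = 63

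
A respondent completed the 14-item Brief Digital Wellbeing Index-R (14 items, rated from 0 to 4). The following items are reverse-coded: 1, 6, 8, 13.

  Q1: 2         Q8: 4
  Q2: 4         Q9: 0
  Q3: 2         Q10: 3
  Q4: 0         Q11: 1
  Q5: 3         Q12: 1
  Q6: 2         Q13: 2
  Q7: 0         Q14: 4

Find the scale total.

Reversing items 1, 6, 8, & 13 with 4 − raw:
Total = (4−2) + 4 + 2 + 0 + 3 + (4−2) + 0 + (4−4) + 0 + 3 + 1 + 1 + (4−2) + 4
      = 2 + 4 + 2 + 0 + 3 + 2 + 0 + 0 + 0 + 3 + 1 + 1 + 2 + 4 = 24

24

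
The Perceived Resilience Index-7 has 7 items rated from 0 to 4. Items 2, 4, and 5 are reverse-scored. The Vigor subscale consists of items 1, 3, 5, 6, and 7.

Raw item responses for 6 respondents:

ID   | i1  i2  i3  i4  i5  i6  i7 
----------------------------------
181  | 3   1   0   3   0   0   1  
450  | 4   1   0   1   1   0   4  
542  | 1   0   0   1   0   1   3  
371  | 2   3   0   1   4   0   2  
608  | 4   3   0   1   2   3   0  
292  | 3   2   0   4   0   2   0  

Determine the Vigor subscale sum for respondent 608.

9

Respondent 608 raw: 4, 3, 0, 1, 2, 3, 0.
Vigor items: 1, 3, 5, 6, 7.
Reverse-coded (reversed = (0+4) − raw = 4 − raw):
  item 1: 4
  item 3: 0
  item 5: 4 − 2 = 2
  item 6: 3
  item 7: 0
Sum = 4 + 0 + 2 + 3 + 0 = 9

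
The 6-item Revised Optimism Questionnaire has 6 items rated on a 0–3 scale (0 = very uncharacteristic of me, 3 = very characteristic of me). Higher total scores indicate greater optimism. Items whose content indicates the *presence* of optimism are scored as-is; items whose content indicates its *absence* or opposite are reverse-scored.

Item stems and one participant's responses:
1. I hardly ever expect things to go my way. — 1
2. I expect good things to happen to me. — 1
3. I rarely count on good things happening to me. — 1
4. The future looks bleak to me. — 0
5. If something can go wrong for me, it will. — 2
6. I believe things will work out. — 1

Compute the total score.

Items 1, 3, 4, 5 describe the absence/opposite of optimism → reverse-score.
reversed = (0+3) − raw = 3 − raw.
  item 1: 3 − 1 = 2
  item 2: 1
  item 3: 3 − 1 = 2
  item 4: 3 − 0 = 3
  item 5: 3 − 2 = 1
  item 6: 1
Total = 2 + 1 + 2 + 3 + 1 + 1 = 10

10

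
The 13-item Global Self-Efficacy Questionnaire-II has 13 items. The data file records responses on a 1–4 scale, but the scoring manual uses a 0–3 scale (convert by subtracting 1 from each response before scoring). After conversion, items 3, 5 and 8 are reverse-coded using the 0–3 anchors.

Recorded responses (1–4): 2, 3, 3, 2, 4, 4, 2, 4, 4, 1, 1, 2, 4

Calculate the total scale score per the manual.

16

Convert to 0–3: 1, 2, 2, 1, 3, 3, 1, 3, 3, 0, 0, 1, 3
Reverse-coded (reversed = (0+3) − raw = 3 − raw):
  item 3: 3 − 2 = 1
  item 5: 3 − 3 = 0
  item 8: 3 − 3 = 0
Scored: 1, 2, 1, 1, 0, 3, 1, 0, 3, 0, 0, 1, 3
Total = 16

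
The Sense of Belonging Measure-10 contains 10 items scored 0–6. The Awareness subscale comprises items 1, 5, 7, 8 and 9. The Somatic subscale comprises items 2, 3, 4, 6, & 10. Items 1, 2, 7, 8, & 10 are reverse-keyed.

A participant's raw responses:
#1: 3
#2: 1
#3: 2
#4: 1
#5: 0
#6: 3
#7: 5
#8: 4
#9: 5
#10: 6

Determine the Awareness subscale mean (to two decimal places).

2.20

Awareness items: 1, 5, 7, 8, 9.
Of these, items 1, 7, and 8 are reverse-keyed; on a 0–6 scale, reversed = 6 − raw.
  item 1: 6 − 3 = 3
  item 5: 0
  item 7: 6 − 5 = 1
  item 8: 6 − 4 = 2
  item 9: 5
Sum = 3 + 0 + 1 + 2 + 5 = 11
Mean = 11 / 5 = 2.20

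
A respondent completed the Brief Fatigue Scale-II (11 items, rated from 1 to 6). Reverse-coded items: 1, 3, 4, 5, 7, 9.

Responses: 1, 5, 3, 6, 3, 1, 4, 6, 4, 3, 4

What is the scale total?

40

Reverse-coded items (reverse-coded value = 7 − response):
  item 1: 7 − 1 = 6
  item 3: 7 − 3 = 4
  item 4: 7 − 6 = 1
  item 5: 7 − 3 = 4
  item 7: 7 − 4 = 3
  item 9: 7 − 4 = 3
After reverse-coding: 6, 5, 4, 1, 4, 1, 3, 6, 3, 3, 4
Total = 6 + 5 + 4 + 1 + 4 + 1 + 3 + 6 + 3 + 3 + 4 = 40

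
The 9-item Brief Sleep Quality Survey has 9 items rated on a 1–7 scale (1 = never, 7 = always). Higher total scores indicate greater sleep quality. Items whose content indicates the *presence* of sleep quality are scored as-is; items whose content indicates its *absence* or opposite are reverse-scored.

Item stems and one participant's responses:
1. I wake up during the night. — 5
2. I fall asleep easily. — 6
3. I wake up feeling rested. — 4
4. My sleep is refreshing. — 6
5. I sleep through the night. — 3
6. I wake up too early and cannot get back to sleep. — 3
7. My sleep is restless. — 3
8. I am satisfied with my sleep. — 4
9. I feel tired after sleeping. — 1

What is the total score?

43

Items 1, 6, 7, 9 describe the absence/opposite of sleep quality → reverse-score.
reverse-coded value = 8 − response.
  item 1: 8 − 5 = 3
  item 2: 6
  item 3: 4
  item 4: 6
  item 5: 3
  item 6: 8 − 3 = 5
  item 7: 8 − 3 = 5
  item 8: 4
  item 9: 8 − 1 = 7
Total = 3 + 6 + 4 + 6 + 3 + 5 + 5 + 4 + 7 = 43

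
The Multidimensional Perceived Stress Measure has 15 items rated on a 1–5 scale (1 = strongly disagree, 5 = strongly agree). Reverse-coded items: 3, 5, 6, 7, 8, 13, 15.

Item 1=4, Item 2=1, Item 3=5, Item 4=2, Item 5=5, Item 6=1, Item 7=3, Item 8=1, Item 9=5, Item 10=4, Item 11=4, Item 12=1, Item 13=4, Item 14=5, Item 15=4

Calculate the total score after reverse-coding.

45

Raw sum = 49. Reverse-coded items: 3, 5, 6, 7, 8, 13, 15; their raw sum = 23.
Each reversal replaces raw with 6 − raw, changing the total by 6 − 2·raw per item.
Total = 49 + 7·6 − 2·23 = 49 + 42 − 46 = 45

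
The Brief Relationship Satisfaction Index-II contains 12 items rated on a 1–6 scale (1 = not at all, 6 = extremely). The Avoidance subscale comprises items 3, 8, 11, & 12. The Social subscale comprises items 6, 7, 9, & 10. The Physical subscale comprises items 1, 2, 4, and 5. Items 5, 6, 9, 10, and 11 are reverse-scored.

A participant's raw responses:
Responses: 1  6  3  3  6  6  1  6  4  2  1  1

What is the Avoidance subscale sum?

16

Avoidance items: 3, 8, 11, 12.
Of these, item 11 is reverse-scored; reverse-coded value = 7 − response.
  item 3: 3
  item 8: 6
  item 11: 7 − 1 = 6
  item 12: 1
Sum = 3 + 6 + 6 + 1 = 16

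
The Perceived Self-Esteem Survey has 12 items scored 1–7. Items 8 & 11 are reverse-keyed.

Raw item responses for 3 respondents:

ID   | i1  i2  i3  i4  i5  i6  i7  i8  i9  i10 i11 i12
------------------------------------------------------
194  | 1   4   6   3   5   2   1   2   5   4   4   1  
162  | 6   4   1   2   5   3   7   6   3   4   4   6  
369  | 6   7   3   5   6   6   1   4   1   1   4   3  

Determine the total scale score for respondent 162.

Respondent 162 raw: 6, 4, 1, 2, 5, 3, 7, 6, 3, 4, 4, 6.
Reverse-coded (reversed = (1+7) − raw = 8 − raw):
  item 1: 6
  item 2: 4
  item 3: 1
  item 4: 2
  item 5: 5
  item 6: 3
  item 7: 7
  item 8: 8 − 6 = 2
  item 9: 3
  item 10: 4
  item 11: 8 − 4 = 4
  item 12: 6
Sum = 6 + 4 + 1 + 2 + 5 + 3 + 7 + 2 + 3 + 4 + 4 + 6 = 47

47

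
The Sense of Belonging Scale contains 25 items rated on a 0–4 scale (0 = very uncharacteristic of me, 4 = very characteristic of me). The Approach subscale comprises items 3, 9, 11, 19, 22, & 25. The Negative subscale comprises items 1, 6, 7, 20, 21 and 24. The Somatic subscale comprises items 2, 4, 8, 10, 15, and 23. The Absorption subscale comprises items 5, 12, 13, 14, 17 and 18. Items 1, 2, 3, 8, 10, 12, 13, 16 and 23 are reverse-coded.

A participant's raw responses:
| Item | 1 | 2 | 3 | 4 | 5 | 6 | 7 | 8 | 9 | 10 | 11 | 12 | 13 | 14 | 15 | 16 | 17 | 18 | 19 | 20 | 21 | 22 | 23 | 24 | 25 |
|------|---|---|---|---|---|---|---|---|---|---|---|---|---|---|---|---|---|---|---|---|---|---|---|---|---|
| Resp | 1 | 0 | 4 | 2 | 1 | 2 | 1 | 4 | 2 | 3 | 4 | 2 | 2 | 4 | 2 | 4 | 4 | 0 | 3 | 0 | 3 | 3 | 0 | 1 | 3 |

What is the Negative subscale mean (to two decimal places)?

1.67

Negative items: 1, 6, 7, 20, 21, 24.
Of these, item 1 is reverse-coded; reverse-coded value = 4 − response.
  item 1: 4 − 1 = 3
  item 6: 2
  item 7: 1
  item 20: 0
  item 21: 3
  item 24: 1
Sum = 3 + 2 + 1 + 0 + 3 + 1 = 10
Mean = 10 / 6 = 1.67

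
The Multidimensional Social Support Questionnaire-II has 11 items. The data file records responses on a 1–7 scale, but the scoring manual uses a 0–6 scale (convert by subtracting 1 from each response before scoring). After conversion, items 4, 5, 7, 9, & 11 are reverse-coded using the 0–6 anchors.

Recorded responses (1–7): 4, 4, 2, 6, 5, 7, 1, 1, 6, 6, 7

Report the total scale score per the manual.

Convert to 0–6: 3, 3, 1, 5, 4, 6, 0, 0, 5, 5, 6
Reverse-coded (reverse-coded value = 6 − response):
  item 4: 6 − 5 = 1
  item 5: 6 − 4 = 2
  item 7: 6 − 0 = 6
  item 9: 6 − 5 = 1
  item 11: 6 − 6 = 0
Scored: 3, 3, 1, 1, 2, 6, 6, 0, 1, 5, 0
Total = 28

28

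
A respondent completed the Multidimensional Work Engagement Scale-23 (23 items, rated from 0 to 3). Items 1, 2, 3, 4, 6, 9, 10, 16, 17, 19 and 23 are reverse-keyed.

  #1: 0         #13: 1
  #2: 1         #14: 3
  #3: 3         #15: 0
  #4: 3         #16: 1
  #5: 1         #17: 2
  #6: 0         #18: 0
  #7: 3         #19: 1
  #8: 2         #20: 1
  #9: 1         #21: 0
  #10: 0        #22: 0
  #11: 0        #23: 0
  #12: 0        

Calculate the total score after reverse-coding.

Reverse-keyed items use 3 − raw:
  item 1: 3 − 0 = 3
  item 2: 3 − 1 = 2
  item 3: 3 − 3 = 0
  item 4: 3 − 3 = 0
  item 6: 3 − 0 = 3
  item 9: 3 − 1 = 2
  item 10: 3 − 0 = 3
  item 16: 3 − 1 = 2
  item 17: 3 − 2 = 1
  item 19: 3 − 1 = 2
  item 23: 3 − 0 = 3
After reverse-coding: 3, 2, 0, 0, 1, 3, 3, 2, 2, 3, 0, 0, 1, 3, 0, 2, 1, 0, 2, 1, 0, 0, 3
Total = 3 + 2 + 0 + 0 + 1 + 3 + 3 + 2 + 2 + 3 + 0 + 0 + 1 + 3 + 0 + 2 + 1 + 0 + 2 + 1 + 0 + 0 + 3 = 32

32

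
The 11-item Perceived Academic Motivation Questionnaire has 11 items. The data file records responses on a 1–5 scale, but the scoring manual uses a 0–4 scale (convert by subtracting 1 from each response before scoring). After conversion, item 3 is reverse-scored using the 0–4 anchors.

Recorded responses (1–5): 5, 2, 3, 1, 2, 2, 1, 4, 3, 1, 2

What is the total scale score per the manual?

15

Convert to 0–4: 4, 1, 2, 0, 1, 1, 0, 3, 2, 0, 1
Reverse-coded (on a 0–4 scale, reversed = 4 − raw):
  item 3: 4 − 2 = 2
Scored: 4, 1, 2, 0, 1, 1, 0, 3, 2, 0, 1
Total = 15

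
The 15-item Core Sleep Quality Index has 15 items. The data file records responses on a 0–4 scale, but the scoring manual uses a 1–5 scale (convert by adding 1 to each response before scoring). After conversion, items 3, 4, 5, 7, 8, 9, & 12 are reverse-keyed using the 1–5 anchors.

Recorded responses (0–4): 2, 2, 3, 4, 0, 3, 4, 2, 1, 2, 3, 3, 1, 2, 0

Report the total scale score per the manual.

41

Convert to 1–5: 3, 3, 4, 5, 1, 4, 5, 3, 2, 3, 4, 4, 2, 3, 1
Reverse-coded (on a 1–5 scale, reversed = 6 − raw):
  item 3: 6 − 4 = 2
  item 4: 6 − 5 = 1
  item 5: 6 − 1 = 5
  item 7: 6 − 5 = 1
  item 8: 6 − 3 = 3
  item 9: 6 − 2 = 4
  item 12: 6 − 4 = 2
Scored: 3, 3, 2, 1, 5, 4, 1, 3, 4, 3, 4, 2, 2, 3, 1
Total = 41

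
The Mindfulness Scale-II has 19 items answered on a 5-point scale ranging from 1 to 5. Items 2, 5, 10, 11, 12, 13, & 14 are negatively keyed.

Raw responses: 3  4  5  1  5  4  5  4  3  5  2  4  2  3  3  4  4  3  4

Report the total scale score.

60

Reversing items 2, 5, 10, 11, 12, 13, and 14 with 6 − raw:
Total = 3 + (6−4) + 5 + 1 + (6−5) + 4 + 5 + 4 + 3 + (6−5) + (6−2) + (6−4) + (6−2) + (6−3) + 3 + 4 + 4 + 3 + 4
      = 3 + 2 + 5 + 1 + 1 + 4 + 5 + 4 + 3 + 1 + 4 + 2 + 4 + 3 + 3 + 4 + 4 + 3 + 4 = 60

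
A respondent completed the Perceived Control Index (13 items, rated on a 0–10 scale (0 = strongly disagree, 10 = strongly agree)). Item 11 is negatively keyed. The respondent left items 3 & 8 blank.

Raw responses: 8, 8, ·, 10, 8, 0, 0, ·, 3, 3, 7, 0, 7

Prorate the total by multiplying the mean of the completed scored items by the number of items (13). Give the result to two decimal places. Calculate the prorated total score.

59.09

Reverse-coded (on a 0–10 scale, reversed = 10 − raw):
  item 11: 10 − 7 = 3
Completed scored items (11 of 13): 8, 8, 10, 8, 0, 0, 3, 3, 3, 0, 7; sum = 50.
Person mean = 50 / 11 ≈ 4.5455
Prorated total = (50 / 11) × 13 = 59.09 (to 2 dp)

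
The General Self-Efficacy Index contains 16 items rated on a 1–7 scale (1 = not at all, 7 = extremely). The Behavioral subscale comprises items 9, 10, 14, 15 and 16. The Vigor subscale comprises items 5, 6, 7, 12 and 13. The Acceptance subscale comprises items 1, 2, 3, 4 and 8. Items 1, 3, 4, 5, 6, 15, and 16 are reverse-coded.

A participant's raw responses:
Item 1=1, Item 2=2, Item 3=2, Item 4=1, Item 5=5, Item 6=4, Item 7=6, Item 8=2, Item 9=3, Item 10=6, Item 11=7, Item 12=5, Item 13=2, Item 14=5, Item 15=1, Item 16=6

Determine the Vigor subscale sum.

Vigor items: 5, 6, 7, 12, 13.
Of these, items 5 & 6 are reverse-coded; on a 1–7 scale, reversed = 8 − raw.
  item 5: 8 − 5 = 3
  item 6: 8 − 4 = 4
  item 7: 6
  item 12: 5
  item 13: 2
Sum = 3 + 4 + 6 + 5 + 2 = 20

20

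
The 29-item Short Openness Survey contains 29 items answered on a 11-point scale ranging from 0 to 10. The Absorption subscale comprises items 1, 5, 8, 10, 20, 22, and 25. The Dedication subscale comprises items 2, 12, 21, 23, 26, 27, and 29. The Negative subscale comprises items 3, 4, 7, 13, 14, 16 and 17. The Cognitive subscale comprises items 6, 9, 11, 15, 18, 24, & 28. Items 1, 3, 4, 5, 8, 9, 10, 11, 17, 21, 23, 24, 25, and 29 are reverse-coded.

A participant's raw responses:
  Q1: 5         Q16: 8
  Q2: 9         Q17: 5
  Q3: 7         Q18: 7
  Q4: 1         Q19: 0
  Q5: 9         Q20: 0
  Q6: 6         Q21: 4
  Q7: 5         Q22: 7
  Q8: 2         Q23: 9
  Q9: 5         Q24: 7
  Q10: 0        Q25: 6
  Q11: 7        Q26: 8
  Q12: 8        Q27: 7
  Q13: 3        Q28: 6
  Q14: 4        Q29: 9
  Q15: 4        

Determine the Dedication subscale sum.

Dedication items: 2, 12, 21, 23, 26, 27, 29.
Of these, items 21, 23, and 29 are reverse-coded; on a 0–10 scale, reversed = 10 − raw.
  item 2: 9
  item 12: 8
  item 21: 10 − 4 = 6
  item 23: 10 − 9 = 1
  item 26: 8
  item 27: 7
  item 29: 10 − 9 = 1
Sum = 9 + 8 + 6 + 1 + 8 + 7 + 1 = 40

40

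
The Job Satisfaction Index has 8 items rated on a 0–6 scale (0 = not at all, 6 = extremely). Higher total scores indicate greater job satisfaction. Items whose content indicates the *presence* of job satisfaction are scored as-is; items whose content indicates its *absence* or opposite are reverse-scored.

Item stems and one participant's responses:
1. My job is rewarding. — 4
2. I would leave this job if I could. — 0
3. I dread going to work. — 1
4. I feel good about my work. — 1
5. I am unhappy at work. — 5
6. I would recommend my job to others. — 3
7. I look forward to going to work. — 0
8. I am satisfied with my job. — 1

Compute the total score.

21

Items 2, 3, 5 describe the absence/opposite of job satisfaction → reverse-score.
reverse-coded value = 6 − response.
  item 1: 4
  item 2: 6 − 0 = 6
  item 3: 6 − 1 = 5
  item 4: 1
  item 5: 6 − 5 = 1
  item 6: 3
  item 7: 0
  item 8: 1
Total = 4 + 6 + 5 + 1 + 1 + 3 + 0 + 1 = 21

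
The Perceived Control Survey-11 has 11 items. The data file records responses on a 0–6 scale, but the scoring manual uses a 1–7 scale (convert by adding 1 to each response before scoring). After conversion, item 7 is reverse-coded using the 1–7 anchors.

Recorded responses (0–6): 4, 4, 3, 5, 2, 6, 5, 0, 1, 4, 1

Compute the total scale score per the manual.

42

Convert to 1–7: 5, 5, 4, 6, 3, 7, 6, 1, 2, 5, 2
Reverse-coded (on a 1–7 scale, reversed = 8 − raw):
  item 7: 8 − 6 = 2
Scored: 5, 5, 4, 6, 3, 7, 2, 1, 2, 5, 2
Total = 42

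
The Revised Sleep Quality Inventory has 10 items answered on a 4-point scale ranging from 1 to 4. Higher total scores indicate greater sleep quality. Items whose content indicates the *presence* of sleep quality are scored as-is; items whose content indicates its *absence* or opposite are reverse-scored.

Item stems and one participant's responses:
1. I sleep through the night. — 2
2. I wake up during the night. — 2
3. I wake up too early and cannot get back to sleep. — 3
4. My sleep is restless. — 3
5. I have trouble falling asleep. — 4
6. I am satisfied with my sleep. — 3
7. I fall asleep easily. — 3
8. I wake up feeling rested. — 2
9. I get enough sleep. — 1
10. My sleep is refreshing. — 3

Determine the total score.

22

Items 2, 3, 4, 5 describe the absence/opposite of sleep quality → reverse-score.
reverse-coded value = 5 − response.
  item 1: 2
  item 2: 5 − 2 = 3
  item 3: 5 − 3 = 2
  item 4: 5 − 3 = 2
  item 5: 5 − 4 = 1
  item 6: 3
  item 7: 3
  item 8: 2
  item 9: 1
  item 10: 3
Total = 2 + 3 + 2 + 2 + 1 + 3 + 3 + 2 + 1 + 3 = 22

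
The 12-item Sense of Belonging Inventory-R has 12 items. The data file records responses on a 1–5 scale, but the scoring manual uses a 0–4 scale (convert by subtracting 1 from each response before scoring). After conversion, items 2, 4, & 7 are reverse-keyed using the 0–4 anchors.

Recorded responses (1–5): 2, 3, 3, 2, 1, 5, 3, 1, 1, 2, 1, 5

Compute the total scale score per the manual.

19

Convert to 0–4: 1, 2, 2, 1, 0, 4, 2, 0, 0, 1, 0, 4
Reverse-coded (on a 0–4 scale, reversed = 4 − raw):
  item 2: 4 − 2 = 2
  item 4: 4 − 1 = 3
  item 7: 4 − 2 = 2
Scored: 1, 2, 2, 3, 0, 4, 2, 0, 0, 1, 0, 4
Total = 19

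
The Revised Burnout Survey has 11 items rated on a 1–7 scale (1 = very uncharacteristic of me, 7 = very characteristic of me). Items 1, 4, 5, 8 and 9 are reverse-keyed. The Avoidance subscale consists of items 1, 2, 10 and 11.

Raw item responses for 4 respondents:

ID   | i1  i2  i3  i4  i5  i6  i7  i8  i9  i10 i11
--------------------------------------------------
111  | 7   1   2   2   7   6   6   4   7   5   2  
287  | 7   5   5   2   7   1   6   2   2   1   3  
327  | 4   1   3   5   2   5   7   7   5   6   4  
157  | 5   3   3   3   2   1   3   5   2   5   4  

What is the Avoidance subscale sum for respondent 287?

10

Respondent 287 raw: 7, 5, 5, 2, 7, 1, 6, 2, 2, 1, 3.
Avoidance items: 1, 2, 10, 11.
Reverse-coded (on a 1–7 scale, reversed = 8 − raw):
  item 1: 8 − 7 = 1
  item 2: 5
  item 10: 1
  item 11: 3
Sum = 1 + 5 + 1 + 3 = 10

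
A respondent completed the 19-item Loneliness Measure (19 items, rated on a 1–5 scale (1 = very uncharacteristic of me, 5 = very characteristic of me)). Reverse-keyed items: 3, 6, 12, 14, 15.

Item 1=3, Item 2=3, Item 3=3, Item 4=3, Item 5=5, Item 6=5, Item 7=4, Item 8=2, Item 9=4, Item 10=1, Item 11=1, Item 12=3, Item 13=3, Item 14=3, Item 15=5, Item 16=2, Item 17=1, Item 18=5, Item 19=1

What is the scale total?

49

Reverse-keyed items use 6 − raw:
  item 3: 6 − 3 = 3
  item 6: 6 − 5 = 1
  item 12: 6 − 3 = 3
  item 14: 6 − 3 = 3
  item 15: 6 − 5 = 1
Scored items: 3, 3, 3, 3, 5, 1, 4, 2, 4, 1, 1, 3, 3, 3, 1, 2, 1, 5, 1
Total = 3 + 3 + 3 + 3 + 5 + 1 + 4 + 2 + 4 + 1 + 1 + 3 + 3 + 3 + 1 + 2 + 1 + 5 + 1 = 49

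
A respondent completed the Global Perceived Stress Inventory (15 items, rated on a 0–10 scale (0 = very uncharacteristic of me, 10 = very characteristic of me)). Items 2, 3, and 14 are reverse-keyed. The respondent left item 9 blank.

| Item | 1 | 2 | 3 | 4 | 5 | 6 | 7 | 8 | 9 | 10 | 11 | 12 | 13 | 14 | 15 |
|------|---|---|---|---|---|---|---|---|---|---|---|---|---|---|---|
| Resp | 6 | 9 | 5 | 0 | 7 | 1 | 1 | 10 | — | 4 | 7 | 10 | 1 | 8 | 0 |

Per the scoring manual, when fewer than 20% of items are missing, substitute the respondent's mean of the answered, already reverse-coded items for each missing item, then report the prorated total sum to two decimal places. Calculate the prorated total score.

58.93

Reverse-coded (reversed = (0+10) − raw = 10 − raw):
  item 2: 10 − 9 = 1
  item 3: 10 − 5 = 5
  item 14: 10 − 8 = 2
Completed scored items (14 of 15): 6, 1, 5, 0, 7, 1, 1, 10, 4, 7, 10, 1, 2, 0; sum = 55.
Person mean = 55 / 14 ≈ 3.9286
Prorated total = (55 / 14) × 15 = 58.93 (to 2 dp)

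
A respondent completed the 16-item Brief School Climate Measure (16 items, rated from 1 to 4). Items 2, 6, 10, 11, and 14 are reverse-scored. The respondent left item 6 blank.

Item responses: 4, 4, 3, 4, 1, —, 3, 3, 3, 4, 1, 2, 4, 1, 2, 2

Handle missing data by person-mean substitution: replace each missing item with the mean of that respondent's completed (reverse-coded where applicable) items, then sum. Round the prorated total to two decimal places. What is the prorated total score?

43.73

Reverse-coded (reverse-coded value = 5 − response):
  item 2: 5 − 4 = 1
  item 10: 5 − 4 = 1
  item 11: 5 − 1 = 4
  item 14: 5 − 1 = 4
Completed scored items (15 of 16): 4, 1, 3, 4, 1, 3, 3, 3, 1, 4, 2, 4, 4, 2, 2; sum = 41.
Person mean = 41 / 15 ≈ 2.7333
Prorated total = (41 / 15) × 16 = 43.73 (to 2 dp)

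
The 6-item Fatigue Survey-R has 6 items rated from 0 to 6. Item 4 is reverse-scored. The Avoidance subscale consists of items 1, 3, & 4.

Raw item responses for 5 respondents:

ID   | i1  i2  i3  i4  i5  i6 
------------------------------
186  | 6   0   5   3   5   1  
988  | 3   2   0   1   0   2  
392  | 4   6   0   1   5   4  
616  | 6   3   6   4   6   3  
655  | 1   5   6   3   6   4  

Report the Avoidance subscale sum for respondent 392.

Respondent 392 raw: 4, 6, 0, 1, 5, 4.
Avoidance items: 1, 3, 4.
Reverse-coded (reversed = (0+6) − raw = 6 − raw):
  item 1: 4
  item 3: 0
  item 4: 6 − 1 = 5
Sum = 4 + 0 + 5 = 9

9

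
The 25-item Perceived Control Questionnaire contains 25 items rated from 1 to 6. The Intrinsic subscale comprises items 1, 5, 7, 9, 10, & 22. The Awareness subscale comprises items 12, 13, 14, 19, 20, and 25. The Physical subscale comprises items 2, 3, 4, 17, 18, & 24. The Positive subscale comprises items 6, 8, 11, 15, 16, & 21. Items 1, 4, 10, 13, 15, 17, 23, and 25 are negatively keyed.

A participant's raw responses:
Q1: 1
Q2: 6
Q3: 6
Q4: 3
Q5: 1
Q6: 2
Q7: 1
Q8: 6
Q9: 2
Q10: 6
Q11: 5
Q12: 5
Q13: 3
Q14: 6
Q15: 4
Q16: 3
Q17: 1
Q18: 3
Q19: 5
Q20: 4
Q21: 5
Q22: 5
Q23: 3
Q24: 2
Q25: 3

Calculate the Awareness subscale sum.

Awareness items: 12, 13, 14, 19, 20, 25.
Of these, items 13 and 25 are negatively keyed; reverse-coded value = 7 − response.
  item 12: 5
  item 13: 7 − 3 = 4
  item 14: 6
  item 19: 5
  item 20: 4
  item 25: 7 − 3 = 4
Sum = 5 + 4 + 6 + 5 + 4 + 4 = 28

28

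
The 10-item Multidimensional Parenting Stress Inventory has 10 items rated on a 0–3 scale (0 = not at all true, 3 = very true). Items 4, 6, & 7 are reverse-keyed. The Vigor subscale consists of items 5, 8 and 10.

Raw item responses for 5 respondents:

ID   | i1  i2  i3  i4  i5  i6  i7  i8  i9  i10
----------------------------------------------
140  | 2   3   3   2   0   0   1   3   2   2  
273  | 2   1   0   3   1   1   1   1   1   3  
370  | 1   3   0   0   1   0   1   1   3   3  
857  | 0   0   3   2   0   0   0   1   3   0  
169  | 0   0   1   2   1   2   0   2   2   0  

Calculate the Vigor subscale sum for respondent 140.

Respondent 140 raw: 2, 3, 3, 2, 0, 0, 1, 3, 2, 2.
Vigor items: 5, 8, 10.
Reverse-coded (reverse-coded value = 3 − response):
  item 5: 0
  item 8: 3
  item 10: 2
Sum = 0 + 3 + 2 = 5

5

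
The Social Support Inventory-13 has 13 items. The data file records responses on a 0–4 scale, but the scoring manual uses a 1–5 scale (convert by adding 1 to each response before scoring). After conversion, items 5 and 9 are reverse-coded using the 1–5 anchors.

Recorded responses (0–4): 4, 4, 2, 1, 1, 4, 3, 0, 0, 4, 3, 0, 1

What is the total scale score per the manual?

Convert to 1–5: 5, 5, 3, 2, 2, 5, 4, 1, 1, 5, 4, 1, 2
Reverse-coded (reverse-coded value = 6 − response):
  item 5: 6 − 2 = 4
  item 9: 6 − 1 = 5
Scored: 5, 5, 3, 2, 4, 5, 4, 1, 5, 5, 4, 1, 2
Total = 46

46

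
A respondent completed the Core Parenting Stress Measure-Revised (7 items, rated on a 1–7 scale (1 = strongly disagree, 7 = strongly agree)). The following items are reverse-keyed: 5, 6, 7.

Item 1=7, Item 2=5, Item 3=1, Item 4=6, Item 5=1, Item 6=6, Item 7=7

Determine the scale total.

Reverse-keyed items use 8 − raw:
  item 5: 8 − 1 = 7
  item 6: 8 − 6 = 2
  item 7: 8 − 7 = 1
Scored items: 7, 5, 1, 6, 7, 2, 1
Total = 7 + 5 + 1 + 6 + 7 + 2 + 1 = 29

29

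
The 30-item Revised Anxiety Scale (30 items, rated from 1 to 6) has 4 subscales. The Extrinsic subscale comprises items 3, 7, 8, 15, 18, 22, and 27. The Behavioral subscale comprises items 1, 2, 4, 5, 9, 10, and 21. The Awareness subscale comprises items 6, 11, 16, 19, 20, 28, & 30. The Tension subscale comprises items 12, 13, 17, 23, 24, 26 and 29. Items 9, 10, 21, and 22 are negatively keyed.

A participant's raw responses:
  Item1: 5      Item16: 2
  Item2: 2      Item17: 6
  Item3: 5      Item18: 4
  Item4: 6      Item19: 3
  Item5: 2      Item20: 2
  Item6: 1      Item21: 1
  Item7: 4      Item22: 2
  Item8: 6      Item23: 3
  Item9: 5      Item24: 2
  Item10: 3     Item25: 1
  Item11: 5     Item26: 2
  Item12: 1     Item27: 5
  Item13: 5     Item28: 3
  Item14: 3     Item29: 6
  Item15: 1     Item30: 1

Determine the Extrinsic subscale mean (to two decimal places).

Extrinsic items: 3, 7, 8, 15, 18, 22, 27.
Of these, item 22 is negatively keyed; on a 1–6 scale, reversed = 7 − raw.
  item 3: 5
  item 7: 4
  item 8: 6
  item 15: 1
  item 18: 4
  item 22: 7 − 2 = 5
  item 27: 5
Sum = 5 + 4 + 6 + 1 + 4 + 5 + 5 = 30
Mean = 30 / 7 = 4.29

4.29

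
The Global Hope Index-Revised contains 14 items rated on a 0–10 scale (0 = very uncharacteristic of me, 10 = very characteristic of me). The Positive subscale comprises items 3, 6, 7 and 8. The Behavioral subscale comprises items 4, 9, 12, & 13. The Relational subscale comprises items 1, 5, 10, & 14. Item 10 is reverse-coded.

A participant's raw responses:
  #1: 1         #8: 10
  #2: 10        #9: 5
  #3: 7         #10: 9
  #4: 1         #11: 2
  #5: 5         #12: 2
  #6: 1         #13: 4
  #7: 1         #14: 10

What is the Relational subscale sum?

17

Relational items: 1, 5, 10, 14.
Of these, item 10 is reverse-coded; reversed = (0+10) − raw = 10 − raw.
  item 1: 1
  item 5: 5
  item 10: 10 − 9 = 1
  item 14: 10
Sum = 1 + 5 + 1 + 10 = 17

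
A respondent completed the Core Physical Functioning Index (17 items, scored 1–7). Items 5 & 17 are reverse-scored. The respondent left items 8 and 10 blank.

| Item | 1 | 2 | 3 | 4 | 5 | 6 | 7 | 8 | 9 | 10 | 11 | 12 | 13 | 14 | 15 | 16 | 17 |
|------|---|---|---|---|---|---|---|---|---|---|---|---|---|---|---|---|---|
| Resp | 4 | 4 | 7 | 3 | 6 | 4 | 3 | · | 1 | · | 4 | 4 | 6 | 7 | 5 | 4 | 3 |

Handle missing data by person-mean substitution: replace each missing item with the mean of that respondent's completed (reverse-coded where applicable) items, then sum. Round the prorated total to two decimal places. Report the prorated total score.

71.40

Reverse-coded (reversed = (1+7) − raw = 8 − raw):
  item 5: 8 − 6 = 2
  item 17: 8 − 3 = 5
Completed scored items (15 of 17): 4, 4, 7, 3, 2, 4, 3, 1, 4, 4, 6, 7, 5, 4, 5; sum = 63.
Person mean = 63 / 15 ≈ 4.2000
Prorated total = (63 / 15) × 17 = 71.40 (to 2 dp)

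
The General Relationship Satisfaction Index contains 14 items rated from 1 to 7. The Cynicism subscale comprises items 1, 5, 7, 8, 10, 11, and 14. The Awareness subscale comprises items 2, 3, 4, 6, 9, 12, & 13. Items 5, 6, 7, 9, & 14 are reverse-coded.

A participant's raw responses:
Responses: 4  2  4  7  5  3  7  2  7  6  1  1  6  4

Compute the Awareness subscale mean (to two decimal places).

Awareness items: 2, 3, 4, 6, 9, 12, 13.
Of these, items 6 and 9 are reverse-coded; reversed = (1+7) − raw = 8 − raw.
  item 2: 2
  item 3: 4
  item 4: 7
  item 6: 8 − 3 = 5
  item 9: 8 − 7 = 1
  item 12: 1
  item 13: 6
Sum = 2 + 4 + 7 + 5 + 1 + 1 + 6 = 26
Mean = 26 / 7 = 3.71

3.71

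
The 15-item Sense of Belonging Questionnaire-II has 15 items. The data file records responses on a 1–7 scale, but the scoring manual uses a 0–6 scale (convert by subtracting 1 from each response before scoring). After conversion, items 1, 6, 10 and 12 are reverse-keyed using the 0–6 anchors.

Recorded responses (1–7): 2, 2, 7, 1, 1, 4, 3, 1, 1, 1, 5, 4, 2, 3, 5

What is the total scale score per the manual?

Convert to 0–6: 1, 1, 6, 0, 0, 3, 2, 0, 0, 0, 4, 3, 1, 2, 4
Reverse-coded (reverse-coded value = 6 − response):
  item 1: 6 − 1 = 5
  item 6: 6 − 3 = 3
  item 10: 6 − 0 = 6
  item 12: 6 − 3 = 3
Scored: 5, 1, 6, 0, 0, 3, 2, 0, 0, 6, 4, 3, 1, 2, 4
Total = 37

37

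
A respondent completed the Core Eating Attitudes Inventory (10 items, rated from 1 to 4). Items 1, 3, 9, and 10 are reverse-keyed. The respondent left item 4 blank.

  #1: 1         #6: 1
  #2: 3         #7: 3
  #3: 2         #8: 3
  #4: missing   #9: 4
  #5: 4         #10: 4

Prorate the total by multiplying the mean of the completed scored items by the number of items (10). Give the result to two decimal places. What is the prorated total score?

25.56

Reverse-coded (on a 1–4 scale, reversed = 5 − raw):
  item 1: 5 − 1 = 4
  item 3: 5 − 2 = 3
  item 9: 5 − 4 = 1
  item 10: 5 − 4 = 1
Completed scored items (9 of 10): 4, 3, 3, 4, 1, 3, 3, 1, 1; sum = 23.
Person mean = 23 / 9 ≈ 2.5556
Prorated total = (23 / 9) × 10 = 25.56 (to 2 dp)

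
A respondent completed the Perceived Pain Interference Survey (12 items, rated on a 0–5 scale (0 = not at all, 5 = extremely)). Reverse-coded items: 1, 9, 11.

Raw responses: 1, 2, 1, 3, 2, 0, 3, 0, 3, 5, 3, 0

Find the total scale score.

24

Reversing items 1, 9 and 11 with 5 − raw:
Total = (5−1) + 2 + 1 + 3 + 2 + 0 + 3 + 0 + (5−3) + 5 + (5−3) + 0
      = 4 + 2 + 1 + 3 + 2 + 0 + 3 + 0 + 2 + 5 + 2 + 0 = 24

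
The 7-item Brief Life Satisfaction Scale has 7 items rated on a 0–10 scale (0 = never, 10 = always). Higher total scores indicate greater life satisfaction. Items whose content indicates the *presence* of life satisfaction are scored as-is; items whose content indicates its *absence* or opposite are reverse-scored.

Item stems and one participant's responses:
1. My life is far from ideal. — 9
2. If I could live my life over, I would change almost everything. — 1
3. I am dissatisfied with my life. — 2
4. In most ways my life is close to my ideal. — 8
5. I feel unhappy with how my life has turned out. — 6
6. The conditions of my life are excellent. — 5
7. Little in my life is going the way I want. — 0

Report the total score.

Items 1, 2, 3, 5, 7 describe the absence/opposite of life satisfaction → reverse-score.
reversed = (0+10) − raw = 10 − raw.
  item 1: 10 − 9 = 1
  item 2: 10 − 1 = 9
  item 3: 10 − 2 = 8
  item 4: 8
  item 5: 10 − 6 = 4
  item 6: 5
  item 7: 10 − 0 = 10
Total = 1 + 9 + 8 + 8 + 4 + 5 + 10 = 45

45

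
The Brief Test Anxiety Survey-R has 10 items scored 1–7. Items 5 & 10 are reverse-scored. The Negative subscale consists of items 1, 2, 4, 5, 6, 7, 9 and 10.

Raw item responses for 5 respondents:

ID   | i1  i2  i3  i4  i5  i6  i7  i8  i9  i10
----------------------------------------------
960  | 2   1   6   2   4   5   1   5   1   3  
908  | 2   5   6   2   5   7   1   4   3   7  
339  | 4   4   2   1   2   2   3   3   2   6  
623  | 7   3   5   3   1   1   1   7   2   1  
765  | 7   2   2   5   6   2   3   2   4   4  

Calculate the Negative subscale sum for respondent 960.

21

Respondent 960 raw: 2, 1, 6, 2, 4, 5, 1, 5, 1, 3.
Negative items: 1, 2, 4, 5, 6, 7, 9, 10.
Reverse-coded (reversed = (1+7) − raw = 8 − raw):
  item 1: 2
  item 2: 1
  item 4: 2
  item 5: 8 − 4 = 4
  item 6: 5
  item 7: 1
  item 9: 1
  item 10: 8 − 3 = 5
Sum = 2 + 1 + 2 + 4 + 5 + 1 + 1 + 5 = 21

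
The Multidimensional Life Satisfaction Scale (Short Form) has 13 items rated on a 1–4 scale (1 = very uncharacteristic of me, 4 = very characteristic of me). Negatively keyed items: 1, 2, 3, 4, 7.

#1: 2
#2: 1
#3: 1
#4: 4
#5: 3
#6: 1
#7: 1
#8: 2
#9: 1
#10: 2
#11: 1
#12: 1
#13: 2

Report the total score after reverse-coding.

29

Apply reverse scoring (on a 1–4 scale, reversed = 5 − raw):
  item 1: 5 − 2 = 3
  item 2: 5 − 1 = 4
  item 3: 5 − 1 = 4
  item 4: 5 − 4 = 1
  item 7: 5 − 1 = 4
Scored items: 3, 4, 4, 1, 3, 1, 4, 2, 1, 2, 1, 1, 2
Total = 3 + 4 + 4 + 1 + 3 + 1 + 4 + 2 + 1 + 2 + 1 + 1 + 2 = 29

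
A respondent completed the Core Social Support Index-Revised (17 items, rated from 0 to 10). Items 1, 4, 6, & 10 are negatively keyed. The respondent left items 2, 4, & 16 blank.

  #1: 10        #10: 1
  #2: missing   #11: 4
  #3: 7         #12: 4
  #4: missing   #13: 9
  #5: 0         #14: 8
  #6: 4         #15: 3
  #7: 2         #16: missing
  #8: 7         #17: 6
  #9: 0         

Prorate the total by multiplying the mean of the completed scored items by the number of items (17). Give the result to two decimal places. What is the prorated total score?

Reverse-coded (reversed = (0+10) − raw = 10 − raw):
  item 1: 10 − 10 = 0
  item 6: 10 − 4 = 6
  item 10: 10 − 1 = 9
Completed scored items (14 of 17): 0, 7, 0, 6, 2, 7, 0, 9, 4, 4, 9, 8, 3, 6; sum = 65.
Person mean = 65 / 14 ≈ 4.6429
Prorated total = (65 / 14) × 17 = 78.93 (to 2 dp)

78.93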